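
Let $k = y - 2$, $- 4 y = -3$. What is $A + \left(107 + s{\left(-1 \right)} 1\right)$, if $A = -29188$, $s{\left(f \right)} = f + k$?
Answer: $- \frac{116333}{4} \approx -29083.0$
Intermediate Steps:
$y = \frac{3}{4}$ ($y = \left(- \frac{1}{4}\right) \left(-3\right) = \frac{3}{4} \approx 0.75$)
$k = - \frac{5}{4}$ ($k = \frac{3}{4} - 2 = - \frac{5}{4} \approx -1.25$)
$s{\left(f \right)} = - \frac{5}{4} + f$ ($s{\left(f \right)} = f - \frac{5}{4} = - \frac{5}{4} + f$)
$A + \left(107 + s{\left(-1 \right)} 1\right) = -29188 + \left(107 + \left(- \frac{5}{4} - 1\right) 1\right) = -29188 + \left(107 - \frac{9}{4}\right) = -29188 + \frac{419}{4} = - \frac{116333}{4}$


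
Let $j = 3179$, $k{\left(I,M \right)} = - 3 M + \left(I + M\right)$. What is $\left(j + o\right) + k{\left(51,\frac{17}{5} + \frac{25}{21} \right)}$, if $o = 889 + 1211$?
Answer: $\frac{558686}{105} \approx 5320.8$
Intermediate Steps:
$k{\left(I,M \right)} = I - 2 M$
$o = 2100$
$\left(j + o\right) + k{\left(51,\frac{17}{5} + \frac{25}{21} \right)} = \left(3179 + 2100\right) + \left(51 - 2 \left(\frac{17}{5} + \frac{25}{21}\right)\right) = 5279 + \left(51 - 2 \left(17 \cdot \frac{1}{5} + 25 \cdot \frac{1}{21}\right)\right) = 5279 + \left(51 - 2 \left(\frac{17}{5} + \frac{25}{21}\right)\right) = 5279 + \left(51 - \frac{964}{105}\right) = 5279 + \frac{4391}{105} = \frac{558686}{105}$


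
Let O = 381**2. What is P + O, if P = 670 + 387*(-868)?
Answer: -190085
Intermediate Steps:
O = 145161
P = -335246 (P = 670 - 335916 = -335246)
P + O = -335246 + 145161 = -190085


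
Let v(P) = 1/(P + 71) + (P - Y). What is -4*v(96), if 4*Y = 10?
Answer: -62462/167 ≈ -374.02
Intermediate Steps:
Y = 5/2 (Y = (¼)*10 = 5/2 ≈ 2.5000)
v(P) = -5/2 + P + 1/(71 + P) (v(P) = 1/(P + 71) + (P - 1*5/2) = 1/(71 + P) + (P - 5/2) = 1/(71 + P) + (-5/2 + P) = -5/2 + P + 1/(71 + P))
-4*v(96) = -2*(-353 + 2*96² + 137*96)/(71 + 96) = -2*(-353 + 2*9216 + 13152)/167 = -2*(-353 + 18432 + 13152)/167 = -2*31231/167 = -4*31231/334 = -62462/167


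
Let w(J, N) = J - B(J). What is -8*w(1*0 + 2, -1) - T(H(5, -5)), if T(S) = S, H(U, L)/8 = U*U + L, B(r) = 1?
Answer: -168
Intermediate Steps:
H(U, L) = 8*L + 8*U² (H(U, L) = 8*(U*U + L) = 8*(U² + L) = 8*(L + U²) = 8*L + 8*U²)
w(J, N) = -1 + J (w(J, N) = J - 1*1 = J - 1 = -1 + J)
-8*w(1*0 + 2, -1) - T(H(5, -5)) = -8*(-1 + (1*0 + 2)) - (8*(-5) + 8*5²) = -8*(-1 + (0 + 2)) - (-40 + 8*25) = -8*(-1 + 2) - (-40 + 200) = -8*1 - 1*160 = -8 - 160 = -168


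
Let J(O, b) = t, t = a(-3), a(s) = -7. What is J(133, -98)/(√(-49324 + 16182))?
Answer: 7*I*√33142/33142 ≈ 0.038451*I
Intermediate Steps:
t = -7
J(O, b) = -7
J(133, -98)/(√(-49324 + 16182)) = -7/√(-49324 + 16182) = -7*(-I*√33142/33142) = -(-7)*I*√33142/33142 = 7*I*√33142/33142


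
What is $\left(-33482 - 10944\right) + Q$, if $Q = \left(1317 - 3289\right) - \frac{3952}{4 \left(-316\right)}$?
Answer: $- \frac{3665195}{79} \approx -46395.0$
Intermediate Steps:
$Q = - \frac{155541}{79}$ ($Q = -1972 - \frac{3952}{-1264} = -1972 - - \frac{247}{79} = -1972 + \frac{247}{79} = - \frac{155541}{79} \approx -1968.9$)
$\left(-33482 - 10944\right) + Q = \left(-33482 - 10944\right) - \frac{155541}{79} = -44426 - \frac{155541}{79} = - \frac{3665195}{79}$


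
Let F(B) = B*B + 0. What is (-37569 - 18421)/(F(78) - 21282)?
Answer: 27995/7599 ≈ 3.6840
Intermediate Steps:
F(B) = B² (F(B) = B² + 0 = B²)
(-37569 - 18421)/(F(78) - 21282) = (-37569 - 18421)/(78² - 21282) = -55990/(6084 - 21282) = -55990/(-15198) = -55990*(-1/15198) = 27995/7599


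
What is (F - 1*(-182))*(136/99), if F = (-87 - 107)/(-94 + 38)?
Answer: 19618/77 ≈ 254.78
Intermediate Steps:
F = 97/28 (F = -194/(-56) = -194*(-1/56) = 97/28 ≈ 3.4643)
(F - 1*(-182))*(136/99) = (97/28 - 1*(-182))*(136/99) = (97/28 + 182)*(136*(1/99)) = (5193/28)*(136/99) = 19618/77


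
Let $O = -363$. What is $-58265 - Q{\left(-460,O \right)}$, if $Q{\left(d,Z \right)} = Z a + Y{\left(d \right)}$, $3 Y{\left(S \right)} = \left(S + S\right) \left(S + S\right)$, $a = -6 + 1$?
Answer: $- \frac{1026640}{3} \approx -3.4221 \cdot 10^{5}$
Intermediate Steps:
$a = -5$
$Y{\left(S \right)} = \frac{4 S^{2}}{3}$ ($Y{\left(S \right)} = \frac{\left(S + S\right) \left(S + S\right)}{3} = \frac{2 S 2 S}{3} = \frac{4 S^{2}}{3}$)
$Q{\left(d,Z \right)} = - 5 Z + \frac{4 d^{2}}{3}$ ($Q{\left(d,Z \right)} = Z \left(-5\right) + \frac{4 d^{2}}{3} = - 5 Z + \frac{4 d^{2}}{3}$)
$-58265 - Q{\left(-460,O \right)} = -58265 - \left(\left(-5\right) \left(-363\right) + \frac{4 \left(-460\right)^{2}}{3}\right) = -58265 - \left(1815 + \frac{4}{3} \cdot 211600\right) = -58265 - \left(1815 + \frac{846400}{3}\right) = -58265 - \frac{851845}{3} = - \frac{1026640}{3}$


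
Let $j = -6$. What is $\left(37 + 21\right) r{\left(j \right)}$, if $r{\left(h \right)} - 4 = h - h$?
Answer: $232$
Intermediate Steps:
$r{\left(h \right)} = 4$ ($r{\left(h \right)} = 4 + \left(h - h\right) = 4 + 0 = 4$)
$\left(37 + 21\right) r{\left(j \right)} = \left(37 + 21\right) 4 = 58 \cdot 4 = 232$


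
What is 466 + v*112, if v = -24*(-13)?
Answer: 35410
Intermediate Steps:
v = 312
466 + v*112 = 466 + 312*112 = 466 + 34944 = 35410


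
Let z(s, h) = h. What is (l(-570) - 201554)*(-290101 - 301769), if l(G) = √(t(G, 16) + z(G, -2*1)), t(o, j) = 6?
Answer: 119292582240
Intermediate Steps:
l(G) = 2 (l(G) = √(6 - 2*1) = √(6 - 2) = √4 = 2)
(l(-570) - 201554)*(-290101 - 301769) = (2 - 201554)*(-290101 - 301769) = -201552*(-591870) = 119292582240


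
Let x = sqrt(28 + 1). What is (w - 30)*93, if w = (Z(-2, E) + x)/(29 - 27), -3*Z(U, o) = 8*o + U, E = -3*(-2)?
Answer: -3503 + 93*sqrt(29)/2 ≈ -3252.6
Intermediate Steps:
x = sqrt(29) ≈ 5.3852
E = 6
Z(U, o) = -8*o/3 - U/3 (Z(U, o) = -(8*o + U)/3 = -(U + 8*o)/3 = -8*o/3 - U/3)
w = -23/3 + sqrt(29)/2 (w = ((-8/3*6 - 1/3*(-2)) + sqrt(29))/(29 - 27) = ((-16 + 2/3) + sqrt(29))/2 = (-46/3 + sqrt(29))*(1/2) = -23/3 + sqrt(29)/2 ≈ -4.9741)
(w - 30)*93 = ((-23/3 + sqrt(29)/2) - 30)*93 = (-113/3 + sqrt(29)/2)*93 = -3503 + 93*sqrt(29)/2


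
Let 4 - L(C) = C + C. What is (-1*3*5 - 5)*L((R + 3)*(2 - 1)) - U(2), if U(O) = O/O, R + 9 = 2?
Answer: -241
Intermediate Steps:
R = -7 (R = -9 + 2 = -7)
L(C) = 4 - 2*C (L(C) = 4 - (C + C) = 4 - 2*C)
U(O) = 1
(-1*3*5 - 5)*L((R + 3)*(2 - 1)) - U(2) = (-1*3*5 - 5)*(4 - 2*(-7 + 3)*(2 - 1)) - 1*1 = (-3*5 - 5)*(4 - (-8)) - 1 = (-15 - 5)*(4 - 2*(-4)) - 1 = -20*(4 + 8) - 1 = -20*12 - 1 = -240 - 1 = -241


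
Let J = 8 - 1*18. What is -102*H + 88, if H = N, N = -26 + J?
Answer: 3760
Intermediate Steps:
J = -10 (J = 8 - 18 = -10)
N = -36 (N = -26 - 10 = -36)
H = -36
-102*H + 88 = -102*(-36) + 88 = 3672 + 88 = 3760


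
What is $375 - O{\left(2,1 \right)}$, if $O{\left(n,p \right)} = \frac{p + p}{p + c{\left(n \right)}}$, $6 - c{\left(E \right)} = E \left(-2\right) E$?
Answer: $\frac{5623}{15} \approx 374.87$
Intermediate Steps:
$c{\left(E \right)} = 6 + 2 E^{2}$ ($c{\left(E \right)} = 6 - E \left(-2\right) E = 6 - - 2 E E = 6 - - 2 E^{2} = 6 + 2 E^{2}$)
$O{\left(n,p \right)} = \frac{2 p}{6 + p + 2 n^{2}}$ ($O{\left(n,p \right)} = \frac{p + p}{p + \left(6 + 2 n^{2}\right)} = \frac{2 p}{6 + p + 2 n^{2}}$)
$375 - O{\left(2,1 \right)} = 375 - 2 \cdot 1 \frac{1}{6 + 1 + 2 \cdot 2^{2}} = 375 - 2 \cdot 1 \frac{1}{6 + 1 + 2 \cdot 4} = 375 - 2 \cdot 1 \frac{1}{6 + 1 + 8} = 375 - 2 \cdot 1 \cdot \frac{1}{15} = 375 - \frac{2}{15} = \frac{5623}{15}$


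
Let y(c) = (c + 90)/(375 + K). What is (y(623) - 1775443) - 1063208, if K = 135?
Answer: -1447711297/510 ≈ -2.8386e+6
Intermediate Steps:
y(c) = 3/17 + c/510 (y(c) = (c + 90)/(375 + 135) = (90 + c)/510 = (90 + c)*(1/510) = 3/17 + c/510)
(y(623) - 1775443) - 1063208 = ((3/17 + (1/510)*623) - 1775443) - 1063208 = ((3/17 + 623/510) - 1775443) - 1063208 = (713/510 - 1775443) - 1063208 = -905475217/510 - 1063208 = -1447711297/510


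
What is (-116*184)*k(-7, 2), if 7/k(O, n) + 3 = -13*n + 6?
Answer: 6496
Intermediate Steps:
k(O, n) = 7/(3 - 13*n) (k(O, n) = 7/(-3 + (-13*n + 6)) = 7/(-3 + (6 - 13*n)) = 7/(3 - 13*n))
(-116*184)*k(-7, 2) = (-116*184)*(-7/(-3 + 13*2)) = -(-149408)/(-3 + 26) = -(-149408)/23 = -21344*(-7/23) = 6496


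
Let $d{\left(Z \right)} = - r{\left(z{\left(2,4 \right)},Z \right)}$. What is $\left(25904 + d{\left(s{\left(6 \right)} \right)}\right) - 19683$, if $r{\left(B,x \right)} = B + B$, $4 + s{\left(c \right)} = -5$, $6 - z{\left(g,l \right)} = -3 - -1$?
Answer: $6205$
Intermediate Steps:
$z{\left(g,l \right)} = 8$ ($z{\left(g,l \right)} = 6 - \left(-3 - -1\right) = 6 - \left(-3 + 1\right) = 6 - -2 = 6 + 2 = 8$)
$s{\left(c \right)} = -9$ ($s{\left(c \right)} = -4 - 5 = -9$)
$r{\left(B,x \right)} = 2 B$
$d{\left(Z \right)} = -16$ ($d{\left(Z \right)} = - 2 \cdot 8 = \left(-1\right) 16 = -16$)
$\left(25904 + d{\left(s{\left(6 \right)} \right)}\right) - 19683 = \left(25904 - 16\right) - 19683 = 25888 - 19683 = 6205$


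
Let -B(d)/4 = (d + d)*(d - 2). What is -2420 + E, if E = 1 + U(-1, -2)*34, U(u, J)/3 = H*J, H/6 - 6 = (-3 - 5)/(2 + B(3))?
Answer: -112289/11 ≈ -10208.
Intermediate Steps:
B(d) = -8*d*(-2 + d) (B(d) = -4*(d + d)*(d - 2) = -4*2*d*(-2 + d) = -8*d*(-2 + d))
H = 420/11 (H = 36 + 6*((-3 - 5)/(2 + 8*3*(2 - 1*3))) = 36 + 6*(-8/(2 + 8*3*(2 - 3))) = 36 + 6*(-8/(2 + 8*3*(-1))) = 36 + 6*(-8/(2 - 24)) = 36 + 6*(-8/(-22)) = 36 + 6*(-8*(-1/22)) = 36 + 6*(4/11) = 36 + 24/11 = 420/11 ≈ 38.182)
U(u, J) = 1260*J/11 (U(u, J) = 3*(420*J/11) = 1260*J/11)
E = -85669/11 (E = 1 + ((1260/11)*(-2))*34 = 1 - 2520/11*34 = 1 - 85680/11 = -85669/11 ≈ -7788.1)
-2420 + E = -2420 - 85669/11 = -112289/11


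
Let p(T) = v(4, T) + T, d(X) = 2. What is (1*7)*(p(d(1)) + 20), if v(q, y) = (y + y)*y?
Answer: 210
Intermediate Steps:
v(q, y) = 2*y² (v(q, y) = (2*y)*y = 2*y²)
p(T) = T + 2*T² (p(T) = 2*T² + T = T + 2*T²)
(1*7)*(p(d(1)) + 20) = (1*7)*(2*(1 + 2*2) + 20) = 7*(2*(1 + 4) + 20) = 7*(2*5 + 20) = 7*(10 + 20) = 7*30 = 210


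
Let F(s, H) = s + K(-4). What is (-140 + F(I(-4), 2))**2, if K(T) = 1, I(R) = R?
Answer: 20449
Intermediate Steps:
F(s, H) = 1 + s (F(s, H) = s + 1 = 1 + s)
(-140 + F(I(-4), 2))**2 = (-140 + (1 - 4))**2 = (-140 - 3)**2 = (-143)**2 = 20449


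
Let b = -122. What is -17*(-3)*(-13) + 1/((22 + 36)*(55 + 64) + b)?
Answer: -4495139/6780 ≈ -663.00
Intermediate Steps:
-17*(-3)*(-13) + 1/((22 + 36)*(55 + 64) + b) = -17*(-3)*(-13) + 1/((22 + 36)*(55 + 64) - 122) = 51*(-13) + 1/(58*119 - 122) = -663 + 1/(6902 - 122) = -663 + 1/6780 = -4495139/6780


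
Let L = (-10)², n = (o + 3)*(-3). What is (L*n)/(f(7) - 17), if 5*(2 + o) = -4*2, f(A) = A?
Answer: -18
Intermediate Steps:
o = -18/5 (o = -2 + (-4*2)/5 = -2 + (⅕)*(-8) = -2 - 8/5 = -18/5 ≈ -3.6000)
n = 9/5 (n = (-18/5 + 3)*(-3) = -⅗*(-3) = 9/5 ≈ 1.8000)
L = 100
(L*n)/(f(7) - 17) = (100*(9/5))/(7 - 17) = 180/(-10) = 180*(-⅒) = -18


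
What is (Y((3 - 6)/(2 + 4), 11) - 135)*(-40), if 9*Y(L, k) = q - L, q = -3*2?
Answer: 48820/9 ≈ 5424.4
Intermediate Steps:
q = -6
Y(L, k) = -⅔ - L/9 (Y(L, k) = (-6 - L)/9 = -⅔ - L/9)
(Y((3 - 6)/(2 + 4), 11) - 135)*(-40) = ((-⅔ - (3 - 6)/(9*(2 + 4))) - 135)*(-40) = ((-⅔ - (-1)/(3*6)) - 135)*(-40) = ((-⅔ - ⅑*(-½)) - 135)*(-40) = ((-⅔ + 1/18) - 135)*(-40) = (-11/18 - 135)*(-40) = -2441/18*(-40) = 48820/9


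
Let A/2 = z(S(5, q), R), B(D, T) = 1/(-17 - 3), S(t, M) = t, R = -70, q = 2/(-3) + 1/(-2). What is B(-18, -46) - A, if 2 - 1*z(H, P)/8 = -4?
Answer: -1921/20 ≈ -96.050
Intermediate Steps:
q = -7/6 (q = 2*(-⅓) + 1*(-½) = -⅔ - ½ = -7/6 ≈ -1.1667)
B(D, T) = -1/20 (B(D, T) = 1/(-20) = -1/20)
z(H, P) = 48 (z(H, P) = 16 - 8*(-4) = 16 + 32 = 48)
A = 96 (A = 2*48 = 96)
B(-18, -46) - A = -1/20 - 1*96 = -1/20 - 96 = -1921/20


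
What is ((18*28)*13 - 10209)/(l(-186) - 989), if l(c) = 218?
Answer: 1219/257 ≈ 4.7432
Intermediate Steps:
((18*28)*13 - 10209)/(l(-186) - 989) = ((18*28)*13 - 10209)/(218 - 989) = (504*13 - 10209)/(-771) = (6552 - 10209)*(-1/771) = -3657*(-1/771) = 1219/257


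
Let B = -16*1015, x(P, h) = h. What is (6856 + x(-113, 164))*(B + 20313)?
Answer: 28592460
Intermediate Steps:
B = -16240
(6856 + x(-113, 164))*(B + 20313) = (6856 + 164)*(-16240 + 20313) = 7020*4073 = 28592460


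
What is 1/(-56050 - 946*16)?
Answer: -1/71186 ≈ -1.4048e-5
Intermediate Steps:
1/(-56050 - 946*16) = 1/(-56050 - 15136) = 1/(-71186) = -1/71186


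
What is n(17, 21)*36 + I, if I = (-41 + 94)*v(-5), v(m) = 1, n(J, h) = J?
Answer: 665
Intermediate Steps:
I = 53 (I = (-41 + 94)*1 = 53*1 = 53)
n(17, 21)*36 + I = 17*36 + 53 = 612 + 53 = 665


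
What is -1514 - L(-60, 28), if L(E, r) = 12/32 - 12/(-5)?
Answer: -60671/40 ≈ -1516.8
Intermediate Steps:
L(E, r) = 111/40 (L(E, r) = 12*(1/32) - 12*(-⅕) = 3/8 + 12/5 = 111/40)
-1514 - L(-60, 28) = -1514 - 1*111/40 = -1514 - 111/40 = -60671/40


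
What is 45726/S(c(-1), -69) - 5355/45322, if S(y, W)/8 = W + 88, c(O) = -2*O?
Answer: 30464409/101308 ≈ 300.71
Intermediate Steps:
S(y, W) = 704 + 8*W (S(y, W) = 8*(W + 88) = 8*(88 + W) = 704 + 8*W)
45726/S(c(-1), -69) - 5355/45322 = 45726/(704 + 8*(-69)) - 5355/45322 = 45726/(704 - 552) - 5355*1/45322 = 45726/152 - 315/2666 = 45726*(1/152) - 315/2666 = 22863/76 - 315/2666 = 30464409/101308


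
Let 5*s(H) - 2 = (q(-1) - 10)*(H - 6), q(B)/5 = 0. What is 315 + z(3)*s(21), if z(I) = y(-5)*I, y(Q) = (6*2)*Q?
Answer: 5643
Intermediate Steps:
y(Q) = 12*Q
q(B) = 0 (q(B) = 5*0 = 0)
s(H) = 62/5 - 2*H (s(H) = 2/5 + ((0 - 10)*(H - 6))/5 = 2/5 + (-10*(-6 + H))/5 = 2/5 + (60 - 10*H)/5 = 2/5 + (12 - 2*H) = 62/5 - 2*H)
z(I) = -60*I (z(I) = (12*(-5))*I = -60*I)
315 + z(3)*s(21) = 315 + (-60*3)*(62/5 - 2*21) = 315 - 180*(62/5 - 42) = 315 - 180*(-148/5) = 315 + 5328 = 5643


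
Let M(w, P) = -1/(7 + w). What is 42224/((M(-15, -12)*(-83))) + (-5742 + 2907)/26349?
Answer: -2966905571/728989 ≈ -4069.9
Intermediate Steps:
42224/((M(-15, -12)*(-83))) + (-5742 + 2907)/26349 = 42224/((-1/(7 - 15)*(-83))) + (-5742 + 2907)/26349 = 42224/((-1/(-8)*(-83))) - 2835*1/26349 = 42224/((-1*(-⅛)*(-83))) - 945/8783 = 42224/(((⅛)*(-83))) - 945/8783 = 42224/(-83/8) - 945/8783 = 42224*(-8/83) - 945/8783 = -337792/83 - 945/8783 = -2966905571/728989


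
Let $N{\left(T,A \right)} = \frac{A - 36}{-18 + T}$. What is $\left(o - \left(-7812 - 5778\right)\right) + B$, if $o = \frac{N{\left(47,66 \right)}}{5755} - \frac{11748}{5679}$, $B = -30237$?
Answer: $- \frac{1051995484015}{63186447} \approx -16649.0$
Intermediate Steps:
$N{\left(T,A \right)} = \frac{-36 + A}{-18 + T}$
$o = - \frac{130700806}{63186447}$ ($o = \frac{\frac{1}{-18 + 47} \left(-36 + 66\right)}{5755} - \frac{11748}{5679} = \frac{1}{29} \cdot 30 \cdot \frac{1}{5755} - \frac{3916}{1893} = \frac{30}{29} \cdot \frac{1}{5755} - \frac{3916}{1893} = \frac{6}{33379} - \frac{3916}{1893} = - \frac{130700806}{63186447} \approx -2.0685$)
$\left(o - \left(-7812 - 5778\right)\right) + B = \left(- \frac{130700806}{63186447} - \left(-7812 - 5778\right)\right) - 30237 = \left(- \frac{130700806}{63186447} - -13590\right) - 30237 = \left(- \frac{130700806}{63186447} + 13590\right) - 30237 = \frac{858573113924}{63186447} - 30237 = - \frac{1051995484015}{63186447}$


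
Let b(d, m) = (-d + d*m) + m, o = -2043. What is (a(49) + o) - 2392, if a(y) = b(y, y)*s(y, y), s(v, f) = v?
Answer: 113214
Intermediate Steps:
b(d, m) = m - d + d*m
a(y) = y³ (a(y) = (y - y + y*y)*y = (y - y + y²)*y = y²*y = y³)
(a(49) + o) - 2392 = (49³ - 2043) - 2392 = (117649 - 2043) - 2392 = 115606 - 2392 = 113214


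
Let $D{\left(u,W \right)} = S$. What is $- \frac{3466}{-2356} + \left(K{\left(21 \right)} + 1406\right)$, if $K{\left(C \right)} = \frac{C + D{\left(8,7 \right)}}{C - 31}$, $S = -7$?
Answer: $\frac{8281759}{5890} \approx 1406.1$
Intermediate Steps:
$D{\left(u,W \right)} = -7$
$K{\left(C \right)} = \frac{-7 + C}{-31 + C}$ ($K{\left(C \right)} = \frac{C - 7}{C - 31} = \frac{-7 + C}{-31 + C}$)
$- \frac{3466}{-2356} + \left(K{\left(21 \right)} + 1406\right) = - \frac{3466}{-2356} + \left(\frac{-7 + 21}{-31 + 21} + 1406\right) = \left(-3466\right) \left(- \frac{1}{2356}\right) + \left(\frac{1}{-10} \cdot 14 + 1406\right) = \frac{1733}{1178} + \left(\left(- \frac{1}{10}\right) 14 + 1406\right) = \frac{1733}{1178} + \left(- \frac{7}{5} + 1406\right) = \frac{1733}{1178} + \frac{7023}{5} = \frac{8281759}{5890}$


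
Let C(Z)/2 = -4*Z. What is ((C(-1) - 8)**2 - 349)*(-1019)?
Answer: 355631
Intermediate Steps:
C(Z) = -8*Z (C(Z) = 2*(-4*Z) = -8*Z)
((C(-1) - 8)**2 - 349)*(-1019) = ((-8*(-1) - 8)**2 - 349)*(-1019) = ((8 - 8)**2 - 349)*(-1019) = (0**2 - 349)*(-1019) = (0 - 349)*(-1019) = -349*(-1019) = 355631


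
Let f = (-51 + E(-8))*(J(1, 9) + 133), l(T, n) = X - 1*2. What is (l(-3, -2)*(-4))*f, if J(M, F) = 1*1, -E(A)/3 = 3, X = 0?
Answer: -64320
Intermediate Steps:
l(T, n) = -2 (l(T, n) = 0 - 1*2 = 0 - 2 = -2)
E(A) = -9 (E(A) = -3*3 = -9)
J(M, F) = 1
f = -8040 (f = (-51 - 9)*(1 + 133) = -60*134 = -8040)
(l(-3, -2)*(-4))*f = -2*(-4)*(-8040) = 8*(-8040) = -64320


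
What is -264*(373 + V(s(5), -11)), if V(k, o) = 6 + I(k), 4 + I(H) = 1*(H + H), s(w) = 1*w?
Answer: -101640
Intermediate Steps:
s(w) = w
I(H) = -4 + 2*H (I(H) = -4 + 1*(H + H) = -4 + 1*(2*H) = -4 + 2*H)
V(k, o) = 2 + 2*k (V(k, o) = 6 + (-4 + 2*k) = 2 + 2*k)
-264*(373 + V(s(5), -11)) = -264*(373 + (2 + 2*5)) = -264*(373 + (2 + 10)) = -264*(373 + 12) = -264*385 = -101640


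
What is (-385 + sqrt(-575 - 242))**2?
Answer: (385 - I*sqrt(817))**2 ≈ 1.4741e+5 - 22009.0*I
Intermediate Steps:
(-385 + sqrt(-575 - 242))**2 = (-385 + sqrt(-817))**2 = (-385 + I*sqrt(817))**2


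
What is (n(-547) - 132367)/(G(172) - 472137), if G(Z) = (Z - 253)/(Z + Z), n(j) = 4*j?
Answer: 46286920/162415209 ≈ 0.28499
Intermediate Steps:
G(Z) = (-253 + Z)/(2*Z) (G(Z) = (-253 + Z)/((2*Z)) = (-253 + Z)*(1/(2*Z)) = (-253 + Z)/(2*Z))
(n(-547) - 132367)/(G(172) - 472137) = (4*(-547) - 132367)/((1/2)*(-253 + 172)/172 - 472137) = (-2188 - 132367)/((1/2)*(1/172)*(-81) - 472137) = -134555/(-81/344 - 472137) = -134555/(-162415209/344) = -134555*(-344/162415209) = 46286920/162415209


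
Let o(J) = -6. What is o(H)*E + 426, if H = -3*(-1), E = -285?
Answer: 2136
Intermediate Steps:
H = 3
o(H)*E + 426 = -6*(-285) + 426 = 1710 + 426 = 2136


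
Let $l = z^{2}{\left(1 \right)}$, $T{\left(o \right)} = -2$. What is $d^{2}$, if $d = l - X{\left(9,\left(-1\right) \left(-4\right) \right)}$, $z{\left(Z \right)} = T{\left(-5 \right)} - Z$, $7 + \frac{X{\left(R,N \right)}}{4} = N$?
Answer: $441$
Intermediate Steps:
$X{\left(R,N \right)} = -28 + 4 N$
$z{\left(Z \right)} = -2 - Z$
$l = 9$ ($l = \left(-2 - 1\right)^{2} = \left(-3\right)^{2} = 9$)
$d = 21$ ($d = 9 - \left(-28 + 4 \left(\left(-1\right) \left(-4\right)\right)\right) = 9 - \left(-28 + 4 \cdot 4\right) = 9 - \left(-28 + 16\right) = 9 - -12 = 9 + 12 = 21$)
$d^{2} = 21^{2} = 441$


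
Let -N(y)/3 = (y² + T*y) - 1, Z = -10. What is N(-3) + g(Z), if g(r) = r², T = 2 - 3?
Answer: 67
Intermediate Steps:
T = -1
N(y) = 3 - 3*y² + 3*y (N(y) = -3*((y² - y) - 1) = -3*(-1 + y² - y) = 3 - 3*y² + 3*y)
N(-3) + g(Z) = (3 - 3*(-3)² + 3*(-3)) + (-10)² = (3 - 3*9 - 9) + 100 = (3 - 27 - 9) + 100 = -33 + 100 = 67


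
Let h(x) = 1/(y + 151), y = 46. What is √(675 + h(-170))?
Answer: 4*√1637267/197 ≈ 25.981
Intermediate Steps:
h(x) = 1/197 (h(x) = 1/(46 + 151) = 1/197)
√(675 + h(-170)) = √(675 + 1/197) = √(132976/197) = 4*√1637267/197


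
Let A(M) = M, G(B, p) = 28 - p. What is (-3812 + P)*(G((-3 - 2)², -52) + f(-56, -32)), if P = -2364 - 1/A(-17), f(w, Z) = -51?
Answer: -3044739/17 ≈ -1.7910e+5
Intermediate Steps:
P = -40187/17 (P = -2364 - 1/(-17) = -2364 - 1*(-1/17) = -2364 + 1/17 = -40187/17 ≈ -2363.9)
(-3812 + P)*(G((-3 - 2)², -52) + f(-56, -32)) = (-3812 - 40187/17)*((28 - 1*(-52)) - 51) = -104991*((28 + 52) - 51)/17 = -104991*(80 - 51)/17 = -104991/17*29 = -3044739/17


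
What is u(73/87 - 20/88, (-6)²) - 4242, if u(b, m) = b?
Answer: -8118017/1914 ≈ -4241.4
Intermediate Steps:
u(73/87 - 20/88, (-6)²) - 4242 = (73/87 - 20/88) - 4242 = (73*(1/87) - 20*1/88) - 4242 = (73/87 - 5/22) - 4242 = 1171/1914 - 4242 = -8118017/1914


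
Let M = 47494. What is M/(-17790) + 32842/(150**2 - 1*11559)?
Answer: 3590407/10813355 ≈ 0.33203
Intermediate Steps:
M/(-17790) + 32842/(150**2 - 1*11559) = 47494/(-17790) + 32842/(150**2 - 1*11559) = 47494*(-1/17790) + 32842/(22500 - 11559) = -23747/8895 + 32842/10941 = 3590407/10813355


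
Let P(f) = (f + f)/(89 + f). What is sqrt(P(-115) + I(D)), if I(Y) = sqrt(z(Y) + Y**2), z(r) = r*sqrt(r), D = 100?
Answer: sqrt(1495 + 1690*sqrt(110))/13 ≈ 10.664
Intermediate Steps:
z(r) = r**(3/2)
P(f) = 2*f/(89 + f) (P(f) = (2*f)/(89 + f) = 2*f/(89 + f))
I(Y) = sqrt(Y**2 + Y**(3/2)) (I(Y) = sqrt(Y**(3/2) + Y**2) = sqrt(Y**2 + Y**(3/2)))
sqrt(P(-115) + I(D)) = sqrt(2*(-115)/(89 - 115) + sqrt(100**2 + 100**(3/2))) = sqrt(2*(-115)/(-26) + sqrt(10000 + 1000)) = sqrt(2*(-115)*(-1/26) + sqrt(11000)) = sqrt(115/13 + 10*sqrt(110))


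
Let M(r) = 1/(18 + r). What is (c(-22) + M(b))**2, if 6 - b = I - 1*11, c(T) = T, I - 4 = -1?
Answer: 494209/1024 ≈ 482.63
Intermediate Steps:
I = 3 (I = 4 - 1 = 3)
b = 14 (b = 6 - (3 - 1*11) = 6 - (3 - 11) = 6 - 1*(-8) = 6 + 8 = 14)
(c(-22) + M(b))**2 = (-22 + 1/(18 + 14))**2 = (-22 + 1/32)**2 = (-703/32)**2 = 494209/1024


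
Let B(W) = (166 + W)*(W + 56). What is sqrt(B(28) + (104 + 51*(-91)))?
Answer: sqrt(11759) ≈ 108.44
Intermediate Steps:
B(W) = (56 + W)*(166 + W) (B(W) = (166 + W)*(56 + W) = (56 + W)*(166 + W))
sqrt(B(28) + (104 + 51*(-91))) = sqrt((9296 + 28**2 + 222*28) + (104 + 51*(-91))) = sqrt((9296 + 784 + 6216) + (104 - 4641)) = sqrt(16296 - 4537) = sqrt(11759)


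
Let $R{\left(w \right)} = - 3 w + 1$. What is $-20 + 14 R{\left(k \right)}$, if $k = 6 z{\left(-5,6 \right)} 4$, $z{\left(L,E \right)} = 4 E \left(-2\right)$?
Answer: $48378$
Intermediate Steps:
$z{\left(L,E \right)} = - 8 E$
$k = -1152$ ($k = 6 \left(\left(-8\right) 6\right) 4 = 6 \left(-48\right) 4 = \left(-288\right) 4 = -1152$)
$R{\left(w \right)} = 1 - 3 w$
$-20 + 14 R{\left(k \right)} = -20 + 14 \left(1 - -3456\right) = -20 + 14 \left(1 + 3456\right) = -20 + 14 \cdot 3457 = -20 + 48398 = 48378$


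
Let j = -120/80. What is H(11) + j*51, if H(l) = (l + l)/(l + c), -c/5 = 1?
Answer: -437/6 ≈ -72.833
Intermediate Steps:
c = -5 (c = -5*1 = -5)
H(l) = 2*l/(-5 + l) (H(l) = (l + l)/(l - 5) = (2*l)/(-5 + l) = 2*l/(-5 + l))
j = -3/2 (j = -120*1/80 = -3/2 ≈ -1.5000)
H(11) + j*51 = 2*11/(-5 + 11) - 3/2*51 = 2*11/6 - 153/2 = 2*11*(1/6) - 153/2 = 11/3 - 153/2 = -437/6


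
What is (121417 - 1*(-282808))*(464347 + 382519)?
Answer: 342324408850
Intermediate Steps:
(121417 - 1*(-282808))*(464347 + 382519) = (121417 + 282808)*846866 = 404225*846866 = 342324408850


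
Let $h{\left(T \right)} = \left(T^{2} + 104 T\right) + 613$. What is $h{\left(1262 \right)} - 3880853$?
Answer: $-2156348$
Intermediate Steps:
$h{\left(T \right)} = 613 + T^{2} + 104 T$
$h{\left(1262 \right)} - 3880853 = \left(613 + 1262^{2} + 104 \cdot 1262\right) - 3880853 = \left(613 + 1592644 + 131248\right) - 3880853 = 1724505 - 3880853 = -2156348$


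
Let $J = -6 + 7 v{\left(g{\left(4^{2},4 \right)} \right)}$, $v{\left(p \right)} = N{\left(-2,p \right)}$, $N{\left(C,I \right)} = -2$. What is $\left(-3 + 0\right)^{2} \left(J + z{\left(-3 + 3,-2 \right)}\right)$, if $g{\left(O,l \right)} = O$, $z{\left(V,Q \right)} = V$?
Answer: $-180$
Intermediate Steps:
$v{\left(p \right)} = -2$
$J = -20$ ($J = -6 + 7 \left(-2\right) = -6 - 14 = -20$)
$\left(-3 + 0\right)^{2} \left(J + z{\left(-3 + 3,-2 \right)}\right) = \left(-3 + 0\right)^{2} \left(-20 + \left(-3 + 3\right)\right) = \left(-3\right)^{2} \left(-20 + 0\right) = 9 \left(-20\right) = -180$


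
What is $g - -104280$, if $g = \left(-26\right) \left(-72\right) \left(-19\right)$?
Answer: $68712$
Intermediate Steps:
$g = -35568$ ($g = 1872 \left(-19\right) = -35568$)
$g - -104280 = -35568 - -104280 = -35568 + \left(-20 + 104300\right) = -35568 + 104280 = 68712$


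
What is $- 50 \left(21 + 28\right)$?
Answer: $-2450$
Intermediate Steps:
$- 50 \left(21 + 28\right) = \left(-50\right) 49 = -2450$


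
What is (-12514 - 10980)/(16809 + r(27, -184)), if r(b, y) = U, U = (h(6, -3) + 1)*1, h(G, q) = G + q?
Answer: -1382/989 ≈ -1.3974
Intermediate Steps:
U = 4 (U = ((6 - 3) + 1)*1 = (3 + 1)*1 = 4*1 = 4)
r(b, y) = 4
(-12514 - 10980)/(16809 + r(27, -184)) = (-12514 - 10980)/(16809 + 4) = -23494/16813 = -23494*1/16813 = -1382/989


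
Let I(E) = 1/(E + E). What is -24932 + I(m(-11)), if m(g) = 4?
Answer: -199455/8 ≈ -24932.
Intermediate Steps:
I(E) = 1/(2*E)
-24932 + I(m(-11)) = -24932 + (½)/4 = -24932 + (½)*(¼) = -24932 + ⅛ = -199455/8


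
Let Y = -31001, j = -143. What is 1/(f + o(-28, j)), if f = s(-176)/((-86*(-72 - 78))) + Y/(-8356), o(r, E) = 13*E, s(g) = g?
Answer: -26948100/49996907339 ≈ -0.00053900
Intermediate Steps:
f = 99610561/26948100 (f = -176*(-1/(86*(-72 - 78))) - 31001/(-8356) = -176/((-86*(-150))) - 31001*(-1/8356) = -176/12900 + 31001/8356 = -176*1/12900 + 31001/8356 = -44/3225 + 31001/8356 = 99610561/26948100 ≈ 3.6964)
1/(f + o(-28, j)) = 1/(99610561/26948100 + 13*(-143)) = 1/(99610561/26948100 - 1859) = 1/(-49996907339/26948100) = -26948100/49996907339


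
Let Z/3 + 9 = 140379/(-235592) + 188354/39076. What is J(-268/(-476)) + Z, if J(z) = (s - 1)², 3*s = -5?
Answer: -149465777485/20713484232 ≈ -7.2159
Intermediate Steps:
s = -5/3 (s = (⅓)*(-5) = -5/3 ≈ -1.6667)
J(z) = 64/9 (J(z) = (-5/3 - 1)² = (-8/3)² = 64/9)
Z = -32973518373/2301498248 (Z = -27 + 3*(140379/(-235592) + 188354/39076) = -27 + 3*(140379*(-1/235592) + 188354*(1/39076)) = -27 + 3*(-140379/235592 + 94177/19538) = -27 + 3*(9722311441/2301498248) = -27 + 29166934323/2301498248 = -32973518373/2301498248 ≈ -14.327)
J(-268/(-476)) + Z = 64/9 - 32973518373/2301498248 = -149465777485/20713484232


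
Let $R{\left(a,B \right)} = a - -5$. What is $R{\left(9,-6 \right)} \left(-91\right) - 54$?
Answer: $-1328$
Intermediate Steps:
$R{\left(a,B \right)} = 5 + a$ ($R{\left(a,B \right)} = a + 5 = 5 + a$)
$R{\left(9,-6 \right)} \left(-91\right) - 54 = \left(5 + 9\right) \left(-91\right) - 54 = 14 \left(-91\right) - 54 = -1274 - 54 = -1328$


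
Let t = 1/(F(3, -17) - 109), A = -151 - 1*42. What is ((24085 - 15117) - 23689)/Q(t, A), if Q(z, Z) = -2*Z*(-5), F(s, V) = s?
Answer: 14721/1930 ≈ 7.6275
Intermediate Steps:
A = -193 (A = -151 - 42 = -193)
t = -1/106 (t = 1/(3 - 109) = 1/(-106) = -1/106 ≈ -0.0094340)
Q(z, Z) = 10*Z
((24085 - 15117) - 23689)/Q(t, A) = ((24085 - 15117) - 23689)/((10*(-193))) = (8968 - 23689)/(-1930) = -14721*(-1/1930) = 14721/1930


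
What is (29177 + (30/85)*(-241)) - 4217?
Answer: 422874/17 ≈ 24875.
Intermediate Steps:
(29177 + (30/85)*(-241)) - 4217 = (29177 + (30*(1/85))*(-241)) - 4217 = (29177 + (6/17)*(-241)) - 4217 = (29177 - 1446/17) - 4217 = 494563/17 - 4217 = 422874/17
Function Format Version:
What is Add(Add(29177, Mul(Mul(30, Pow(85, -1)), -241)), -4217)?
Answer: Rational(422874, 17) ≈ 24875.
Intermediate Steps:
Add(Add(29177, Mul(Mul(30, Pow(85, -1)), -241)), -4217) = Add(Add(29177, Mul(Mul(30, Rational(1, 85)), -241)), -4217) = Add(Add(29177, Mul(Rational(6, 17), -241)), -4217) = Add(Add(29177, Rational(-1446, 17)), -4217) = Add(Rational(494563, 17), -4217) = Rational(422874, 17)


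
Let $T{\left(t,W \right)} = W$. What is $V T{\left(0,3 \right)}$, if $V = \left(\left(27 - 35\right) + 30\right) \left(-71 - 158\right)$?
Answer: $-15114$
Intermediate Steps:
$V = -5038$ ($V = \left(\left(27 - 35\right) + 30\right) \left(-229\right) = \left(-8 + 30\right) \left(-229\right) = 22 \left(-229\right) = -5038$)
$V T{\left(0,3 \right)} = \left(-5038\right) 3 = -15114$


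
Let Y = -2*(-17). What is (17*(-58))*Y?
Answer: -33524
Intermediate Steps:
Y = 34
(17*(-58))*Y = (17*(-58))*34 = -986*34 = -33524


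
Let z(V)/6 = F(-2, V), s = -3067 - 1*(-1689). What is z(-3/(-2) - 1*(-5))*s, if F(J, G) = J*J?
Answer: -33072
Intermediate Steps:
s = -1378 (s = -3067 + 1689 = -1378)
F(J, G) = J²
z(V) = 24 (z(V) = 6*(-2)² = 6*4 = 24)
z(-3/(-2) - 1*(-5))*s = 24*(-1378) = -33072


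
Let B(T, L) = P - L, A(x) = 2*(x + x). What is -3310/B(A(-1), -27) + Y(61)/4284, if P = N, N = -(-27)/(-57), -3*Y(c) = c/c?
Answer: -400924/3213 ≈ -124.78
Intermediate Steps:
A(x) = 4*x (A(x) = 2*(2*x) = 4*x)
Y(c) = -1/3 (Y(c) = -c/(3*c) = -1/3*1 = -1/3)
N = -9/19 (N = -(-27)*(-1)/57 = -1*9/19 = -9/19 ≈ -0.47368)
P = -9/19 ≈ -0.47368
B(T, L) = -9/19 - L
-3310/B(A(-1), -27) + Y(61)/4284 = -3310/(-9/19 - 1*(-27)) - 1/3/4284 = -3310/(-9/19 + 27) - 1/3*1/4284 = -3310/504/19 - 1/12852 = -3310*19/504 - 1/12852 = -31445/252 - 1/12852 = -400924/3213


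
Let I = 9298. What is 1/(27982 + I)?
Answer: 1/37280 ≈ 2.6824e-5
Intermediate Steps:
1/(27982 + I) = 1/(27982 + 9298) = 1/37280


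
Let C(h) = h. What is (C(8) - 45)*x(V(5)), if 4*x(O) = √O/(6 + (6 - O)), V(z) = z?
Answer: -37*√5/28 ≈ -2.9548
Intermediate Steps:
x(O) = √O/(4*(12 - O)) (x(O) = (√O/(6 + (6 - O)))/4 = (√O/(12 - O))/4 = √O/(4*(12 - O)))
(C(8) - 45)*x(V(5)) = (8 - 45)*(-√5/(-48 + 4*5)) = -(-37)*√5/(-48 + 20) = -(-37)*√5/(-28) = -(-37)*√5*(-1)/28 = -37*√5/28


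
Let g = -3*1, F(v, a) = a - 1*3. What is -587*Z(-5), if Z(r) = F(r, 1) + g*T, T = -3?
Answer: -4109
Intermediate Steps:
F(v, a) = -3 + a (F(v, a) = a - 3 = -3 + a)
g = -3
Z(r) = 7 (Z(r) = (-3 + 1) - 3*(-3) = -2 + 9 = 7)
-587*Z(-5) = -587*7 = -4109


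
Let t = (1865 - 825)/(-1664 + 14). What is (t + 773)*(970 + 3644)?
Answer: 196004258/55 ≈ 3.5637e+6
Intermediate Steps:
t = -104/165 (t = 1040/(-1650) = 1040*(-1/1650) = -104/165 ≈ -0.63030)
(t + 773)*(970 + 3644) = (-104/165 + 773)*(970 + 3644) = (127441/165)*4614 = 196004258/55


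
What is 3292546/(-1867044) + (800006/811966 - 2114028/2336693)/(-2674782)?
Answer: -348111615605502437104012/197397300492180661898223 ≈ -1.7635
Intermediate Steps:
3292546/(-1867044) + (800006/811966 - 2114028/2336693)/(-2674782) = 3292546*(-1/1867044) + (800006*(1/811966) - 2114028*1/2336693)*(-1/2674782) = -1646273/933522 + (400003/405983 - 2114028/2336693)*(-1/2674782) = -1646273/933522 + (76424780555/948657634219)*(-1/2674782) = -1646273/933522 - 76424780555/2537452364171565258 = -348111615605502437104012/197397300492180661898223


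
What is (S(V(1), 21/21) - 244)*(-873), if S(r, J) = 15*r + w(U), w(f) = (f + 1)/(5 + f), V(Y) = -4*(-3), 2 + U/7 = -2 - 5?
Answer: 1593225/29 ≈ 54939.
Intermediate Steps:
U = -63 (U = -14 + 7*(-2 - 5) = -14 + 7*(-7) = -14 - 49 = -63)
V(Y) = 12
w(f) = (1 + f)/(5 + f)
S(r, J) = 31/29 + 15*r (S(r, J) = 15*r + (1 - 63)/(5 - 63) = 15*r - 62/(-58) = 15*r - 1/58*(-62) = 15*r + 31/29 = 31/29 + 15*r)
(S(V(1), 21/21) - 244)*(-873) = ((31/29 + 15*12) - 244)*(-873) = ((31/29 + 180) - 244)*(-873) = (5251/29 - 244)*(-873) = -1825/29*(-873) = 1593225/29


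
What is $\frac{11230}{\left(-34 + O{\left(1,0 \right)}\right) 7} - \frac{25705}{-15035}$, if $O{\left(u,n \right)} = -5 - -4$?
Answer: $- \frac{67029}{1519} \approx -44.127$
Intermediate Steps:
$O{\left(u,n \right)} = -1$ ($O{\left(u,n \right)} = -5 + 4 = -1$)
$\frac{11230}{\left(-34 + O{\left(1,0 \right)}\right) 7} - \frac{25705}{-15035} = \frac{11230}{\left(-34 - 1\right) 7} - \frac{25705}{-15035} = \frac{11230}{\left(-35\right) 7} - - \frac{53}{31} = \frac{11230}{-245} + \frac{53}{31} = 11230 \left(- \frac{1}{245}\right) + \frac{53}{31} = - \frac{2246}{49} + \frac{53}{31} = - \frac{67029}{1519}$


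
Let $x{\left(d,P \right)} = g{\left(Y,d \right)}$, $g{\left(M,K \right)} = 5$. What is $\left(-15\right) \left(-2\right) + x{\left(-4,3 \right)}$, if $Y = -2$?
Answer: $35$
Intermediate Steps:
$x{\left(d,P \right)} = 5$
$\left(-15\right) \left(-2\right) + x{\left(-4,3 \right)} = \left(-15\right) \left(-2\right) + 5 = 30 + 5 = 35$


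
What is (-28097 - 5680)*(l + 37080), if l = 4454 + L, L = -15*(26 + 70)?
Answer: -1354255038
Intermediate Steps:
L = -1440 (L = -15*96 = -1440)
l = 3014 (l = 4454 - 1440 = 3014)
(-28097 - 5680)*(l + 37080) = (-28097 - 5680)*(3014 + 37080) = -33777*40094 = -1354255038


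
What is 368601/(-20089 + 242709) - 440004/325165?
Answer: 4380490737/14477646460 ≈ 0.30257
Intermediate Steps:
368601/(-20089 + 242709) - 440004/325165 = 368601/222620 - 440004*1/325165 = 368601*(1/222620) - 440004/325165 = 368601/222620 - 440004/325165 = 4380490737/14477646460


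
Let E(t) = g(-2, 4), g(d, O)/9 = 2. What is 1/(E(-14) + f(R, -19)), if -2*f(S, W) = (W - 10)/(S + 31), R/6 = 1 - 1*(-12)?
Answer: 218/3953 ≈ 0.055148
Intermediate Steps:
g(d, O) = 18 (g(d, O) = 9*2 = 18)
E(t) = 18
R = 78 (R = 6*(1 - 1*(-12)) = 6*(1 + 12) = 6*13 = 78)
f(S, W) = -(-10 + W)/(2*(31 + S)) (f(S, W) = -(W - 10)/(2*(S + 31)) = -(-10 + W)/(2*(31 + S)))
1/(E(-14) + f(R, -19)) = 1/(18 + (10 - 1*(-19))/(2*(31 + 78))) = 1/(18 + (1/2)*(10 + 19)/109) = 1/(18 + (1/2)*(1/109)*29) = 1/(18 + 29/218) = 1/(3953/218) = 218/3953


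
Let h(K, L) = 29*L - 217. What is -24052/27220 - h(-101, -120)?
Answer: 25152072/6805 ≈ 3696.1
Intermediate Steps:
h(K, L) = -217 + 29*L
-24052/27220 - h(-101, -120) = -24052/27220 - (-217 + 29*(-120)) = -24052*1/27220 - (-217 - 3480) = -6013/6805 - 1*(-3697) = -6013/6805 + 3697 = 25152072/6805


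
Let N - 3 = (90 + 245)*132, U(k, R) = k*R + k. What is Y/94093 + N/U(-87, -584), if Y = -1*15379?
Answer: 1127012160/1590830351 ≈ 0.70844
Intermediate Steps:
Y = -15379
U(k, R) = k + R*k (U(k, R) = R*k + k = k + R*k)
N = 44223 (N = 3 + (90 + 245)*132 = 3 + 335*132 = 3 + 44220 = 44223)
Y/94093 + N/U(-87, -584) = -15379/94093 + 44223/((-87*(1 - 584))) = -15379*1/94093 + 44223/((-87*(-583))) = -15379/94093 + 44223/50721 = -15379/94093 + 44223*(1/50721) = -15379/94093 + 14741/16907 = 1127012160/1590830351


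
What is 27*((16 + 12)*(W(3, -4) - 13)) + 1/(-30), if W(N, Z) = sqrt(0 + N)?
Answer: -294841/30 + 756*sqrt(3) ≈ -8518.6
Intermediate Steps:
W(N, Z) = sqrt(N)
27*((16 + 12)*(W(3, -4) - 13)) + 1/(-30) = 27*((16 + 12)*(sqrt(3) - 13)) + 1/(-30) = 27*(28*(-13 + sqrt(3))) - 1/30 = 27*(-364 + 28*sqrt(3)) - 1/30 = (-9828 + 756*sqrt(3)) - 1/30 = -294841/30 + 756*sqrt(3)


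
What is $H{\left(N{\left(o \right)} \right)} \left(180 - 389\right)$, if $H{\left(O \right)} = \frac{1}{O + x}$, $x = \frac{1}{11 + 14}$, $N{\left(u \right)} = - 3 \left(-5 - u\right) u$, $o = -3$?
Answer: $\frac{5225}{449} \approx 11.637$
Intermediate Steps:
$N{\left(u \right)} = u \left(15 + 3 u\right)$ ($N{\left(u \right)} = \left(15 + 3 u\right) u = u \left(15 + 3 u\right)$)
$x = \frac{1}{25} \approx 0.04$
$H{\left(O \right)} = \frac{1}{\frac{1}{25} + O}$ ($H{\left(O \right)} = \frac{1}{O + \frac{1}{25}} = \frac{1}{\frac{1}{25} + O}$)
$H{\left(N{\left(o \right)} \right)} \left(180 - 389\right) = \frac{25}{1 + 25 \cdot 3 \left(-3\right) \left(5 - 3\right)} \left(180 - 389\right) = \frac{25}{1 + 25 \cdot 3 \left(-3\right) 2} \left(-209\right) = \frac{25}{1 + 25 \left(-18\right)} \left(-209\right) = \frac{25}{1 - 450} \left(-209\right) = \frac{25}{-449} \left(-209\right) = 25 \left(- \frac{1}{449}\right) \left(-209\right) = \left(- \frac{25}{449}\right) \left(-209\right) = \frac{5225}{449}$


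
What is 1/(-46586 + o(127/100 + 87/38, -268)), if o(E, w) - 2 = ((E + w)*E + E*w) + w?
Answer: -3610000/175977421031 ≈ -2.0514e-5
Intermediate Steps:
o(E, w) = 2 + w + E*w + E*(E + w) (o(E, w) = 2 + (((E + w)*E + E*w) + w) = 2 + ((E*(E + w) + E*w) + w) = 2 + ((E*w + E*(E + w)) + w) = 2 + (w + E*w + E*(E + w)) = 2 + w + E*w + E*(E + w))
1/(-46586 + o(127/100 + 87/38, -268)) = 1/(-46586 + (2 - 268 + (127/100 + 87/38)² + 2*(127/100 + 87/38)*(-268))) = 1/(-46586 + (2 - 268 + (6763/1900)² + 2*(6763/1900)*(-268))) = 1/(-46586 + (2 - 268 + 45738169/3610000 - 906242/475)) = 1/(-46586 - 7801961031/3610000) = 1/(-175977421031/3610000) = -3610000/175977421031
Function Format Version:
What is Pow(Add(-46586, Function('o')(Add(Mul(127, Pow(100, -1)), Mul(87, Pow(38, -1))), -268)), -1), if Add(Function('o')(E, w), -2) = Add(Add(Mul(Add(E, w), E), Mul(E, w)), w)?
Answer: Rational(-3610000, 175977421031) ≈ -2.0514e-5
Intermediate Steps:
Function('o')(E, w) = Add(2, w, Mul(E, w), Mul(E, Add(E, w))) (Function('o')(E, w) = Add(2, Add(Add(Mul(Add(E, w), E), Mul(E, w)), w)) = Add(2, Add(Add(Mul(E, Add(E, w)), Mul(E, w)), w)) = Add(2, Add(Add(Mul(E, w), Mul(E, Add(E, w))), w)) = Add(2, Add(w, Mul(E, w), Mul(E, Add(E, w)))) = Add(2, w, Mul(E, w), Mul(E, Add(E, w))))
Pow(Add(-46586, Function('o')(Add(Mul(127, Pow(100, -1)), Mul(87, Pow(38, -1))), -268)), -1) = Pow(Add(-46586, Add(2, -268, Pow(Add(Mul(127, Pow(100, -1)), Mul(87, Pow(38, -1))), 2), Mul(2, Add(Mul(127, Pow(100, -1)), Mul(87, Pow(38, -1))), -268))), -1) = Pow(Add(-46586, Add(2, -268, Pow(Add(Mul(127, Rational(1, 100)), Mul(87, Rational(1, 38))), 2), Mul(2, Add(Mul(127, Rational(1, 100)), Mul(87, Rational(1, 38))), -268))), -1) = Pow(Add(-46586, Add(2, -268, Pow(Add(Rational(127, 100), Rational(87, 38)), 2), Mul(2, Add(Rational(127, 100), Rational(87, 38)), -268))), -1) = Pow(Add(-46586, Add(2, -268, Pow(Rational(6763, 1900), 2), Mul(2, Rational(6763, 1900), -268))), -1) = Pow(Add(-46586, Add(2, -268, Rational(45738169, 3610000), Rational(-906242, 475))), -1) = Pow(Add(-46586, Rational(-7801961031, 3610000)), -1) = Pow(Rational(-175977421031, 3610000), -1) = Rational(-3610000, 175977421031)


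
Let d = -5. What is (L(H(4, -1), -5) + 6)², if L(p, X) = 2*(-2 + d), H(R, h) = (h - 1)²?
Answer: 64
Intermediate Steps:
H(R, h) = (-1 + h)²
L(p, X) = -14 (L(p, X) = 2*(-2 - 5) = 2*(-7) = -14)
(L(H(4, -1), -5) + 6)² = (-14 + 6)² = (-8)² = 64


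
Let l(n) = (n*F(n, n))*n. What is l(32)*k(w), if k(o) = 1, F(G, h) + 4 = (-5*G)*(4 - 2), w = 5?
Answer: -331776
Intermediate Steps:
F(G, h) = -4 - 10*G (F(G, h) = -4 + (-5*G)*(4 - 2) = -4 - 5*G*2 = -4 - 10*G)
l(n) = n²*(-4 - 10*n) (l(n) = (n*(-4 - 10*n))*n = n²*(-4 - 10*n))
l(32)*k(w) = (32²*(-4 - 10*32))*1 = (1024*(-4 - 320))*1 = (1024*(-324))*1 = -331776*1 = -331776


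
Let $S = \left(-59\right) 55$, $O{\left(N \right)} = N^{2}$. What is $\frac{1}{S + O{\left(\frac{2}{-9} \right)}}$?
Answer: $- \frac{81}{262841} \approx -0.00030817$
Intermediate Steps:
$S = -3245$
$\frac{1}{S + O{\left(\frac{2}{-9} \right)}} = \frac{1}{-3245 + \left(\frac{2}{-9}\right)^{2}} = \frac{1}{-3245 + \left(2 \left(- \frac{1}{9}\right)\right)^{2}} = \frac{1}{-3245 + \left(- \frac{2}{9}\right)^{2}} = \frac{1}{-3245 + \frac{4}{81}} = \frac{1}{- \frac{262841}{81}} = - \frac{81}{262841}$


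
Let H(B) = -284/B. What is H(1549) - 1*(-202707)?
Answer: 313992859/1549 ≈ 2.0271e+5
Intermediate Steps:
H(1549) - 1*(-202707) = -284/1549 - 1*(-202707) = -284*1/1549 + 202707 = -284/1549 + 202707 = 313992859/1549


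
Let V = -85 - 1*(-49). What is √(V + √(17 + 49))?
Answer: √(-36 + √66) ≈ 5.2798*I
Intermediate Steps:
V = -36 (V = -85 + 49 = -36)
√(V + √(17 + 49)) = √(-36 + √(17 + 49)) = √(-36 + √66)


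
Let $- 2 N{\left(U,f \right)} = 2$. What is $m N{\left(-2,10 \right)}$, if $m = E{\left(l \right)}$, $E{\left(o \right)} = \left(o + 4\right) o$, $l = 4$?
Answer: $-32$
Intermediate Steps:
$N{\left(U,f \right)} = -1$ ($N{\left(U,f \right)} = \left(- \frac{1}{2}\right) 2 = -1$)
$E{\left(o \right)} = o \left(4 + o\right)$ ($E{\left(o \right)} = \left(4 + o\right) o = o \left(4 + o\right)$)
$m = 32$ ($m = 4 \left(4 + 4\right) = 4 \cdot 8 = 32$)
$m N{\left(-2,10 \right)} = 32 \left(-1\right) = -32$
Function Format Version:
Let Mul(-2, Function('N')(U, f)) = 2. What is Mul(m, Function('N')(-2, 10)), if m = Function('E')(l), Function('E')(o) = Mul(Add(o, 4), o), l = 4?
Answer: -32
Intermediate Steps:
Function('N')(U, f) = -1 (Function('N')(U, f) = Mul(Rational(-1, 2), 2) = -1)
Function('E')(o) = Mul(o, Add(4, o)) (Function('E')(o) = Mul(Add(4, o), o) = Mul(o, Add(4, o)))
m = 32 (m = Mul(4, Add(4, 4)) = Mul(4, 8) = 32)
Mul(m, Function('N')(-2, 10)) = Mul(32, -1) = -32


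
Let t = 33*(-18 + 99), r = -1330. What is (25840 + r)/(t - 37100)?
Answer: -24510/34427 ≈ -0.71194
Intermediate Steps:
t = 2673 (t = 33*81 = 2673)
(25840 + r)/(t - 37100) = (25840 - 1330)/(2673 - 37100) = 24510/(-34427) = 24510*(-1/34427) = -24510/34427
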